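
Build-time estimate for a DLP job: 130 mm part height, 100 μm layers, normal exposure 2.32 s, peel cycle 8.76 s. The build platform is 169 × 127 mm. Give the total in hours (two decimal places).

4.00 hours

Layer count = ceil(130 / 0.1) = 1300.
Cycle time = 2.32 + 8.76 = 11.08 s.
Total = 1300 × 11.08 = 14404 s = 4.00 hours.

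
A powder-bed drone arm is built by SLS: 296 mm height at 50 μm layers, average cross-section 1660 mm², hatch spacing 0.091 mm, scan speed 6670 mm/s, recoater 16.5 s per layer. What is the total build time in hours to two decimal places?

31.63 hours

Number of layers: 296 / 0.05 → 5920 (rounded up).
Hatch length per layer = 1660 / 0.091 = 18241.8 mm.
Scan time per layer = 18241.8 / 6670 = 2.7349 s.
Layer cycle = 2.7349 + 16.5 = 19.2349 s.
Build time = 5920 × 19.2349 = 113870.608 s = 31.63 hours.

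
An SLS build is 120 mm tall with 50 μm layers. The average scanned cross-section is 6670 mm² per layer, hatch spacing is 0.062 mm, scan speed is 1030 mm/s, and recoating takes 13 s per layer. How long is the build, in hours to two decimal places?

Layers = ⌈120/0.05⌉ = 2400.
Scan path per layer: 6670 / 0.062 → 107580.6 mm.
Laser time per layer: 107580.6 / 1030 → 104.4472 s.
Time per layer = 104.4472 + 13 = 117.4472 s.
Total: 2400 × 117.4472 s = 281873.28 s → 78.30 hours.

78.30 hours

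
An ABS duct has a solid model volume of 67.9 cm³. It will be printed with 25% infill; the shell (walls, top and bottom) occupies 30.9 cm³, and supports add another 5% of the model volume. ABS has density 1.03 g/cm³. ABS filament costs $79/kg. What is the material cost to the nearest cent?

Volume inside the shell = 67.9 − 30.9, so 37 cm³.
Infill deposited: 0.25 × 37 → 9.25 cm³.
Support = 0.05 × 67.9, so 3.395 cm³.
Deposited volume: 30.9 + 9.25 + 3.395 → 43.545 cm³.
Mass = 43.545 × 1.03 = 44.85135 g.
Cost = 44.85135 g / 1000 × $79/kg = $3.54.

$3.54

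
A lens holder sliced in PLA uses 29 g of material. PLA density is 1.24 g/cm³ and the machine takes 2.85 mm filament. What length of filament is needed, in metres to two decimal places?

Extruded volume: 29/1.24 = 23.3871 cm³ (23387.1 mm³).
Filament cross-section = π × (2.85/2)² = 6.3794 mm².
Length = 23387.1 / 6.3794 = 3666.03 mm = 3.67 m.

3.67 m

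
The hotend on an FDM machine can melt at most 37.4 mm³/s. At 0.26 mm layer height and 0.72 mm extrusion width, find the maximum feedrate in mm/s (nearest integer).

Bead cross-section: 0.26 × 0.72 → 0.1872 mm².
v_max = Q/A = 37.4/0.1872 = 199.79 mm/s → 200 mm/s.

200 mm/s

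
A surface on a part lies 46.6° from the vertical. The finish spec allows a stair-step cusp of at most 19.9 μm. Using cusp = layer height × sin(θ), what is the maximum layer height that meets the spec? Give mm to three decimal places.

0.027 mm

sin(46.6°) = 0.7266; t_max = 0.0199/0.7266 = 0.027 mm.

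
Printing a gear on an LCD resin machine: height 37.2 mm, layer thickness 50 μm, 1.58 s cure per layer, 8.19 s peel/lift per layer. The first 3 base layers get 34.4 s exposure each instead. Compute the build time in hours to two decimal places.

Layers = ⌈37.2/0.05⌉ = 744.
Burn-in layers: 3 × (34.4 + 8.19) → 127.77 s.
Regular layers: 741 × (1.58 + 8.19) → 7239.57 s.
Sum: 127.77 + 7239.57 = 7367.34 s → 2.05 hours.

2.05 hours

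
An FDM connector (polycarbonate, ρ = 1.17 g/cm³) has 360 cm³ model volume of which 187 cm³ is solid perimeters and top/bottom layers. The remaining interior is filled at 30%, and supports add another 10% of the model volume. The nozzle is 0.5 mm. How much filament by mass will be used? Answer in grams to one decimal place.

Interior volume = 360 − 187 = 173 cm³.
Infill deposited = 0.30 × 173 = 51.9 cm³.
Support = 0.10 × 360 = 36 cm³.
Total extruded = 187 + 51.9 + 36 = 274.9 cm³.
Mass = 274.9 × 1.17, so 321.633 g.

321.6 g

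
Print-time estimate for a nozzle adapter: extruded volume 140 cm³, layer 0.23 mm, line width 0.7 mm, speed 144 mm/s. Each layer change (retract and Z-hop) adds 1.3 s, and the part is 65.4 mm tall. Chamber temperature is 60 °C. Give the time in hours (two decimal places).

1.78 hours

Extrusion cross-section = 0.23 × 0.7 = 0.161 mm².
Path length: 140000 mm³ / 0.161 mm² → 869565.2 mm.
Extrusion time: 869565.2 / 144 → 6038.6 s.
Number of layers: 65.4 / 0.23 → 285 (rounded up).
Layer-change overhead: 285 × 1.3 → 370.5 s.
Total = 6038.6 + 370.5 = 6409.1 s = 1.78 hours.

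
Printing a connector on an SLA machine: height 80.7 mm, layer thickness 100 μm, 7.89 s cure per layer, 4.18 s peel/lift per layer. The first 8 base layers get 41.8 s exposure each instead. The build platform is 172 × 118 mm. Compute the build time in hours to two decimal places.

Layers = ⌈80.7/0.1⌉ = 807.
Base layers: 8 × (41.8 + 4.18) → 367.84 s.
Remaining layers = 799 × (7.89 + 4.18) = 9643.93 s.
Total = 367.84 + 9643.93 = 10011.77 s = 2.78 hours.

2.78 hours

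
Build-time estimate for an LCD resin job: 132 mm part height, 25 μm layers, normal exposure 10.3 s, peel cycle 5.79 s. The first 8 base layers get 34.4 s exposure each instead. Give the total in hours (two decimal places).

Layer count = ceil(132 / 0.025) = 5280.
Bottom layers = 8 × (34.4 + 5.79), so 321.52 s.
Regular layers = 5272 × (10.3 + 5.79) = 84826.48 s.
Sum: 321.52 + 84826.48 = 85148 s → 23.65 hours.

23.65 hours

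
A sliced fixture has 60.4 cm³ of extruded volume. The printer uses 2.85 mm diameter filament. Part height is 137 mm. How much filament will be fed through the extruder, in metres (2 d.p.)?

Cross-section of 2.85 mm filament: π·(2.85/2)² = 6.3794 mm².
Length = 60.4 cm³ / 6.3794 mm² = 60400 / 6.3794 = 9467.98 mm = 9.47 m.

9.47 m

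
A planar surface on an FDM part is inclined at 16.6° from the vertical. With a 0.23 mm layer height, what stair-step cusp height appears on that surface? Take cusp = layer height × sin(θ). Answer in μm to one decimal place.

Cusp = layer height × sin(16.6°) = 0.23 × 0.2857 = 0.065711 mm = 65.7 μm.

65.7 μm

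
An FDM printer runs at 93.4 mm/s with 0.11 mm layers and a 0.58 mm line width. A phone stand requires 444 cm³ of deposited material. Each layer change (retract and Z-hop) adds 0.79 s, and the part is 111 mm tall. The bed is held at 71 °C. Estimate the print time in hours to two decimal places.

20.92 hours

Bead cross-section: 0.11 × 0.58 → 0.0638 mm².
Path length: 444000 mm³ / 0.0638 mm² → 6959247.6 mm.
Time extruding = 6959247.6 / 93.4 = 74510.1 s.
Layers = ⌈111/0.11⌉ = 1010.
Non-print overhead = 1010 × 0.79 = 797.9 s.
Total = 74510.1 + 797.9 = 75308 s = 20.92 hours.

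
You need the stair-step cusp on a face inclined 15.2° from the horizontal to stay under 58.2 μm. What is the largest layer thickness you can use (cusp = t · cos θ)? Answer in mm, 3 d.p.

0.060 mm

cos(15.2°) = 0.9650; t_max = 0.0582/0.9650 = 0.060 mm.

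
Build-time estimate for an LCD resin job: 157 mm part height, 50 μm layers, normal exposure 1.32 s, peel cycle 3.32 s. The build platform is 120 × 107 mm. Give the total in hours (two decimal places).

4.05 hours

Number of layers: 157 / 0.05 → 3140 (rounded up).
Cycle time = 1.32 + 3.32 = 4.64 s.
Build time: 3140 × 4.64 s = 14569.6 s, i.e. 4.05 hours.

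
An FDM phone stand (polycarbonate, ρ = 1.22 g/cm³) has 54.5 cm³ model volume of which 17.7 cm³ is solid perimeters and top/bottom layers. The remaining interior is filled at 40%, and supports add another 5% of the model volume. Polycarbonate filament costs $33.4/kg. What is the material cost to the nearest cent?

Interior volume = 54.5 − 17.7 = 36.8 cm³.
Infill deposited = 0.40 × 36.8 = 14.72 cm³.
Support = 0.05 × 54.5, so 2.725 cm³.
Total printed volume = 17.7 + 14.72 + 2.725 = 35.145 cm³.
Mass = 35.145 × 1.22, so 42.8769 g.
Cost = 42.8769 g / 1000 × $33.4/kg = $1.43.

$1.43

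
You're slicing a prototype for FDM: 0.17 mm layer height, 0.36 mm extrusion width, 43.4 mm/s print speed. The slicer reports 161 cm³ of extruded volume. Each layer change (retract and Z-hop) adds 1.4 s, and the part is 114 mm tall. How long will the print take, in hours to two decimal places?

Line area: 0.17 × 0.36 → 0.0612 mm².
Toolpath length = 161 cm³ / 0.0612 mm² = 161000 / 0.0612 = 2630719 mm.
Time extruding = 2630719 / 43.4 = 60615.6 s.
Number of layers: 114 / 0.17 → 671 (rounded up).
Non-print overhead: 671 × 1.4 → 939.4 s.
Total = 60615.6 + 939.4 = 61555 s = 17.10 hours.

17.10 hours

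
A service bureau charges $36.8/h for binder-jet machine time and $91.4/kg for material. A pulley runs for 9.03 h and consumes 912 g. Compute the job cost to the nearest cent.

Time charge = 36.8 × 9.03 = $332.304.
Material charge: 91.4 × 912/1000 → $83.3568.
Job cost: 332.304 + 83.3568 = 415.6608 ≈ $415.66.

$415.66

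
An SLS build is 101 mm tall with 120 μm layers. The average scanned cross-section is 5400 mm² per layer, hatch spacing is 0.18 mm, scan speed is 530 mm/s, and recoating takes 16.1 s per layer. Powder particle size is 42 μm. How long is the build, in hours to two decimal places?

17.00 hours

Layer count = ceil(101 / 0.12) = 842.
Per-layer scan distance: 5400 / 0.18 → 30000 mm.
Scan time per layer: 30000 / 530 → 56.6038 s.
Time per layer: 56.6038 + 16.1 → 72.7038 s.
Total: 842 × 72.7038 s = 61216.5996 s → 17.00 hours.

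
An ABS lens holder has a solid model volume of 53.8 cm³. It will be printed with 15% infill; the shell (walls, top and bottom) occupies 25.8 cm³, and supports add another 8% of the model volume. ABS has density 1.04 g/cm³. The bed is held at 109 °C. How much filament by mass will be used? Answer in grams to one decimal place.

35.7 g

Infill region = 53.8 − 25.8, so 28 cm³.
Deposited infill = 0.15 × 28, so 4.2 cm³.
Support = 0.08 × 53.8 = 4.304 cm³.
Total extruded: 25.8 + 4.2 + 4.304 → 34.304 cm³.
Mass = 34.304 × 1.04 = 35.67616 g.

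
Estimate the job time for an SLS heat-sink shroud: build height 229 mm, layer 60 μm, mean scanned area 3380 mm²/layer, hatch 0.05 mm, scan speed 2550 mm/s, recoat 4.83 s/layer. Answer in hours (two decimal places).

Layer count = ceil(229 / 0.06) = 3817.
Per-layer scan distance: 3380 / 0.05 → 67600 mm.
Scan time per layer = 67600 / 2550 = 26.5098 s.
Layer cycle = 26.5098 + 4.83, so 31.3398 s.
Total: 3817 × 31.3398 s = 119624.0166 s → 33.23 hours.

33.23 hours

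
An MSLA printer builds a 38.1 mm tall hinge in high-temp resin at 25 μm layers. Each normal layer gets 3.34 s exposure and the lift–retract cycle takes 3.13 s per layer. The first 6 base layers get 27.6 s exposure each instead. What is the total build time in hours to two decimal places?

2.78 hours

Number of layers: 38.1 / 0.025 → 1524 (rounded up).
Base layers = 6 × (27.6 + 3.13), so 184.38 s.
Normal layers = 1518 × (3.34 + 3.13), so 9821.46 s.
Sum: 184.38 + 9821.46 = 10005.84 s → 2.78 hours.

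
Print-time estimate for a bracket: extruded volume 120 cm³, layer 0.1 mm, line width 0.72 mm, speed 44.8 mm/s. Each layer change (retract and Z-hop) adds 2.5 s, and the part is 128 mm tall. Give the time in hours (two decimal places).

Line area = 0.1 × 0.72, so 0.072 mm².
Toolpath length = 120 cm³ / 0.072 mm² = 120000 / 0.072 = 1666666.7 mm.
Time extruding = 1666666.7 / 44.8, so 37202.4 s.
Layer count = ceil(128 / 0.1) = 1280.
Layer-change overhead = 1280 × 2.5, so 3200 s.
Total = 37202.4 + 3200 = 40402.4 s = 11.22 hours.

11.22 hours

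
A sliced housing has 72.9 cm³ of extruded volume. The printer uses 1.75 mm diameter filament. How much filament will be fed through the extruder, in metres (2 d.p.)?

30.31 m

A = π r² = π × 0.875² = 2.4053 mm².
L = 72900 mm³ / 2.4053 mm² = 30308.07 mm, i.e. 30.31 m.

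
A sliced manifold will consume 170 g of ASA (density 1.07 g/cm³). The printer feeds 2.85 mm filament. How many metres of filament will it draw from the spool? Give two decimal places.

Volume = 170 g / 1.07 g·cm⁻³ = 158.8785 cm³ = 158878.5 mm³.
Cross-section of 2.85 mm filament: π·(2.85/2)² = 6.3794 mm².
L = V/A = 158878.5/6.3794 = 24904.93 mm → 24.90 m.

24.90 m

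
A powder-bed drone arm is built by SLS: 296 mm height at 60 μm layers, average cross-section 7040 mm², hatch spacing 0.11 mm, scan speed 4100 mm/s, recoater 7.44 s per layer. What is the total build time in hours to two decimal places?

31.59 hours

Number of layers: 296 / 0.06 → 4934 (rounded up).
Hatch length per layer: 7040 / 0.11 → 64000 mm.
Scan time per layer = 64000 / 4100, so 15.6098 s.
Time per layer: 15.6098 + 7.44 → 23.0498 s.
Total: 4934 × 23.0498 s = 113727.7132 s → 31.59 hours.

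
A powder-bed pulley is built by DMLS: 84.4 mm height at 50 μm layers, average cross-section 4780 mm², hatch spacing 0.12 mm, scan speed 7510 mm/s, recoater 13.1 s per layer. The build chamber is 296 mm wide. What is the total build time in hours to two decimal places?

8.63 hours

Layer count = ceil(84.4 / 0.05) = 1688.
Hatch length per layer = 4780 / 0.12, so 39833.3 mm.
Laser time per layer = 39833.3 / 7510, so 5.304 s.
Per-layer time = 5.304 + 13.1, so 18.404 s.
Total: 1688 × 18.404 s = 31065.952 s → 8.63 hours.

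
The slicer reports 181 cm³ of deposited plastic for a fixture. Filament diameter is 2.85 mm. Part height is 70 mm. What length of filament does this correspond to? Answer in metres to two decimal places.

Filament cross-section = π × (2.85/2)² = 6.3794 mm².
Length = 181 cm³ / 6.3794 mm² = 181000 / 6.3794 = 28372.57 mm = 28.37 m.

28.37 m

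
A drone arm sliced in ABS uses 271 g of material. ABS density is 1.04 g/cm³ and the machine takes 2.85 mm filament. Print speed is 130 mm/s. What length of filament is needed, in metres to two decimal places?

40.85 m

Extruded volume: 271/1.04 = 260.5769 cm³ (260576.9 mm³).
Filament cross-section = π × (2.85/2)² = 6.3794 mm².
Length = 260576.9 / 6.3794 = 40846.62 mm = 40.85 m.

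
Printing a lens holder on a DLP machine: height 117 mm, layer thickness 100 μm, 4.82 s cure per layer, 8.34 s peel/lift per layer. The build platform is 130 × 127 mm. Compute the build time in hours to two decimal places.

4.28 hours

Number of layers: 117 / 0.1 → 1170 (rounded up).
Cycle time = 4.82 + 8.34 = 13.16 s.
Build time: 1170 × 13.16 s = 15397.2 s, i.e. 4.28 hours.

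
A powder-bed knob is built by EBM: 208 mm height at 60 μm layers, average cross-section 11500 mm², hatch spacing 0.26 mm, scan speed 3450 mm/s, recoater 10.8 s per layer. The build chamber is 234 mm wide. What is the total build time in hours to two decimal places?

Layer count = ceil(208 / 0.06) = 3467.
Hatch length per layer = 11500 / 0.26 = 44230.8 mm.
Per-layer scan time: 44230.8 / 3450 → 12.8205 s.
Layer cycle = 12.8205 + 10.8, so 23.6205 s.
Total: 3467 × 23.6205 s = 81892.2735 s → 22.75 hours.

22.75 hours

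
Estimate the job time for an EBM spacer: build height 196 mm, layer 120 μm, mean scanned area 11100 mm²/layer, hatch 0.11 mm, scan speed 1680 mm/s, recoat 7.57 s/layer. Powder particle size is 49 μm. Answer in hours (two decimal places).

Number of layers: 196 / 0.12 → 1634 (rounded up).
Hatch length per layer = 11100 / 0.11, so 100909.1 mm.
Per-layer scan time = 100909.1 / 1680, so 60.0649 s.
Layer cycle = 60.0649 + 7.57 = 67.6349 s.
Total: 1634 × 67.6349 s = 110515.4266 s → 30.70 hours.

30.70 hours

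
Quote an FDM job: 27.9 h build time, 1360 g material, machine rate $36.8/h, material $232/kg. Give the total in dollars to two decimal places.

Machine cost = 36.8 × 27.9, so $1026.72.
Feedstock cost = 232 × 1360/1000, so $315.52.
Job cost: 1026.72 + 315.52 = $1342.24.

$1342.24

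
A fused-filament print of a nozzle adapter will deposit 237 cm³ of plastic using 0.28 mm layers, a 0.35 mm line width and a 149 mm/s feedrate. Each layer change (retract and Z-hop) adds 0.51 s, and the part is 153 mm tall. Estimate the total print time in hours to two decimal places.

Extrusion cross-section: 0.28 × 0.35 → 0.098 mm².
Total extruded path = 237000/0.098 = 2418367.3 mm.
Print-move time = 2418367.3 / 149, so 16230.7 s.
Layer count = ceil(153 / 0.28) = 547.
Layer-change overhead: 547 × 0.51 → 278.97 s.
Total = 16230.7 + 278.97 = 16509.67 s = 4.59 hours.

4.59 hours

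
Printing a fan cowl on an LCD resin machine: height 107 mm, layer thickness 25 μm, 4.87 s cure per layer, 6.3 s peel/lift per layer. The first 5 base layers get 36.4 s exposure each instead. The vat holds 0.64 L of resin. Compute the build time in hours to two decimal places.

Number of layers: 107 / 0.025 → 4280 (rounded up).
Bottom layers: 5 × (36.4 + 6.3) → 213.5 s.
Normal layers: 4275 × (4.87 + 6.3) → 47751.75 s.
Total = 213.5 + 47751.75 = 47965.25 s = 13.32 hours.

13.32 hours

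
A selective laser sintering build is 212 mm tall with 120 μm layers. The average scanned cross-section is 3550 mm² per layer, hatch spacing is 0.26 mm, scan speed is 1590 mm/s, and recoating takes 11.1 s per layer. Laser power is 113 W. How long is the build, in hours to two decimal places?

Layers = ⌈212/0.12⌉ = 1767.
Hatch length per layer = 3550 / 0.26, so 13653.8 mm.
Laser time per layer = 13653.8 / 1590 = 8.5873 s.
Layer cycle: 8.5873 + 11.1 → 19.6873 s.
Build time = 1767 × 19.6873 = 34787.4591 s = 9.66 hours.

9.66 hours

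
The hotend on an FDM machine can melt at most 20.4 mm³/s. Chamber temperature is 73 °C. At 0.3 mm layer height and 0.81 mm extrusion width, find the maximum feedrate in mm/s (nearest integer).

A = 0.3 × 0.81, so 0.243 mm².
Max speed = 20.4 / 0.243 = 83.95 ≈ 84 mm/s.

84 mm/s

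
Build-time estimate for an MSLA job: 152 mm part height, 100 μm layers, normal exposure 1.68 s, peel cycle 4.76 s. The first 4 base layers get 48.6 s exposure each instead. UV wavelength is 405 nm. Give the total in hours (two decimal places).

2.77 hours

Layer count = ceil(152 / 0.1) = 1520.
Bottom layers = 4 × (48.6 + 4.76), so 213.44 s.
Normal layers = 1516 × (1.68 + 4.76) = 9763.04 s.
Sum: 213.44 + 9763.04 = 9976.48 s → 2.77 hours.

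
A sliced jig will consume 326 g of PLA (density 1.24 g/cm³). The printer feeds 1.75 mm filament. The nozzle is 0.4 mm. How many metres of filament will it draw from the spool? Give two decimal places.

109.30 m

Volume = 326 g / 1.24 g·cm⁻³ = 262.9032 cm³ = 262903.2 mm³.
Cross-section of 1.75 mm filament: π·(1.75/2)² = 2.4053 mm².
Length = 262903.2 / 2.4053 = 109301.63 mm = 109.30 m.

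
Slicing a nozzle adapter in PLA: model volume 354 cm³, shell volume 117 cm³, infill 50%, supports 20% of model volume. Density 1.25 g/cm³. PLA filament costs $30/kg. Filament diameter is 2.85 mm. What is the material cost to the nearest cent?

Volume inside the shell = 354 − 117 = 237 cm³.
Infill deposited: 0.50 × 237 → 118.5 cm³.
Support = 0.20 × 354 = 70.8 cm³.
Total extruded = 117 + 118.5 + 70.8 = 306.3 cm³.
Mass = 306.3 × 1.25 = 382.875 g.
At $30/kg: 382.875/1000 × 30 = $11.49.

$11.49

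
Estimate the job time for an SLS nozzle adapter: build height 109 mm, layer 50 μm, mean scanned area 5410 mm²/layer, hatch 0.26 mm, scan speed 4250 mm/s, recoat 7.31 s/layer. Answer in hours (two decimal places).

Number of layers: 109 / 0.05 → 2180 (rounded up).
Scan path per layer = 5410 / 0.26 = 20807.7 mm.
Scan time per layer = 20807.7 / 4250 = 4.8959 s.
Time per layer = 4.8959 + 7.31 = 12.2059 s.
Total: 2180 × 12.2059 s = 26608.862 s → 7.39 hours.

7.39 hours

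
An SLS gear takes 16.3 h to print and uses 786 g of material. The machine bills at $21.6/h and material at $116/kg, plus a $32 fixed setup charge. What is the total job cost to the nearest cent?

Machine cost = 21.6 × 16.3 = $352.08.
Material cost: 116 × 786/1000 → $91.176.
Total = 352.08 + 91.176 + 32 = 475.256 ≈ $475.26.

$475.26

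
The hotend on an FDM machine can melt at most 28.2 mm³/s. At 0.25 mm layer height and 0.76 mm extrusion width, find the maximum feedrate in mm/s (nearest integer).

148 mm/s

Extrusion cross-section = 0.25 × 0.76, so 0.19 mm².
Max speed = 28.2 / 0.19 = 148.42 ≈ 148 mm/s.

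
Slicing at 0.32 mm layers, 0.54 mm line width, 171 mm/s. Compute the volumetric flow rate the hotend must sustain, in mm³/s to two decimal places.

29.55

A = 0.32 × 0.54, so 0.1728 mm².
Volumetric flow = 171 × 0.1728 = 29.55 mm³/s.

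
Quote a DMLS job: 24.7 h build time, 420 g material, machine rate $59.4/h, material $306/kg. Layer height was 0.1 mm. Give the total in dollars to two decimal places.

Time charge = 59.4 × 24.7, so $1467.18.
Material charge: 306 × 420/1000 → $128.52.
Total = 1467.18 + 128.52 = $1595.70.

$1595.70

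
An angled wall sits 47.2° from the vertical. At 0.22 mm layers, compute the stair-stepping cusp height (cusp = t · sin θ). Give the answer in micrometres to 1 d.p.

sin(47.2°) = 0.7337, so cusp = 0.22 × 0.7337 = 0.161414 mm → 161.4 μm.

161.4 μm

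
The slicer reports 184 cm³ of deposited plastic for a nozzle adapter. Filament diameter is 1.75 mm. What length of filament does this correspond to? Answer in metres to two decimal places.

76.50 m

Cross-section of 1.75 mm filament: π·(1.75/2)² = 2.4053 mm².
Length = 184 cm³ / 2.4053 mm² = 184000 / 2.4053 = 76497.73 mm = 76.50 m.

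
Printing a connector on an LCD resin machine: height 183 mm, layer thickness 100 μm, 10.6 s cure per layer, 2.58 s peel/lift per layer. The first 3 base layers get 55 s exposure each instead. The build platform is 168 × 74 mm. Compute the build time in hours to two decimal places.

Number of layers: 183 / 0.1 → 1830 (rounded up).
Burn-in layers: 3 × (55 + 2.58) → 172.74 s.
Regular layers = 1827 × (10.6 + 2.58), so 24079.86 s.
Total = 172.74 + 24079.86 = 24252.6 s = 6.74 hours.

6.74 hours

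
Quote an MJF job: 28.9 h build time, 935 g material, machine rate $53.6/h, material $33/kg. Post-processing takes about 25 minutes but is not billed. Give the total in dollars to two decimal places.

$1579.90

Machine-time cost = 53.6 × 28.9, so $1549.04.
Material cost = 33 × 935/1000, so $30.855.
Job cost: 1549.04 + 30.855 = 1579.895 ≈ $1579.90.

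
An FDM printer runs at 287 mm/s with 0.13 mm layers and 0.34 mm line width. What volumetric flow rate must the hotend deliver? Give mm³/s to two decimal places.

12.69

A = 0.13 × 0.34 = 0.0442 mm².
Q = v·A = 287 × 0.0442 = 12.69 mm³/s.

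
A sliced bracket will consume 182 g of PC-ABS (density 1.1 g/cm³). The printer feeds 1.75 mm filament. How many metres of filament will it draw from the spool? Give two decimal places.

Extruded volume: 182/1.1 = 165.4545 cm³ (165454.5 mm³).
A = π r² = π × 0.875² = 2.4053 mm².
L = V/A = 165454.5/2.4053 = 68787.47 mm → 68.79 m.

68.79 m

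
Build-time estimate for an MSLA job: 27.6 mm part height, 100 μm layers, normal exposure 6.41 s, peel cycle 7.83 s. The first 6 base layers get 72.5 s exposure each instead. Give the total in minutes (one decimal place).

Layer count = ceil(27.6 / 0.1) = 276.
Base layers = 6 × (72.5 + 7.83) = 481.98 s.
Normal layers = 270 × (6.41 + 7.83) = 3844.8 s.
Total = 481.98 + 3844.8 = 4326.78 s = 72.1 minutes.

72.1 minutes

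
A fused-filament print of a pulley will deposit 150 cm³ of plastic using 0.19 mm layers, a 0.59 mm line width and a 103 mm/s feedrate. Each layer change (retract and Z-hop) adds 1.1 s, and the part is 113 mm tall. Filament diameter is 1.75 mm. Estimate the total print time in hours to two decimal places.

Line area = 0.19 × 0.59, so 0.1121 mm².
Toolpath length = 150 cm³ / 0.1121 mm² = 150000 / 0.1121 = 1338091 mm.
Print-move time: 1338091 / 103 → 12991.2 s.
Layers = ⌈113/0.19⌉ = 595.
Non-print overhead = 595 × 1.1, so 654.5 s.
Total = 12991.2 + 654.5 = 13645.7 s = 3.79 hours.

3.79 hours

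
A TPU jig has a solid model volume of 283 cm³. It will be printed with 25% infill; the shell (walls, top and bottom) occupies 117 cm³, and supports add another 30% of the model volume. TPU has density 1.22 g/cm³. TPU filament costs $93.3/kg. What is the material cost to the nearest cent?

Interior volume = 283 − 117 = 166 cm³.
Infill volume = 0.25 × 166, so 41.5 cm³.
Support: 0.30 × 283 → 84.9 cm³.
Total printed volume = 117 + 41.5 + 84.9 = 243.4 cm³.
Mass: 243.4 × 1.22 → 296.948 g.
At $93.3/kg: 296.948/1000 × 93.3 = $27.71.

$27.71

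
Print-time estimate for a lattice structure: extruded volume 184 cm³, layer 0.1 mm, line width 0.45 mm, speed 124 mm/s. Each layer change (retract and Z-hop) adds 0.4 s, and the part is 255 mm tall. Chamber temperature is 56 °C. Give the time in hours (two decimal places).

9.44 hours

Extrusion cross-section = 0.1 × 0.45 = 0.045 mm².
Path length: 184000 mm³ / 0.045 mm² → 4088888.9 mm.
Time extruding = 4088888.9 / 124 = 32974.9 s.
Layers = ⌈255/0.1⌉ = 2550.
Non-print overhead = 2550 × 0.4, so 1020 s.
Altogether 32974.9 + 1020 = 33994.9 s, i.e. 9.44 hours.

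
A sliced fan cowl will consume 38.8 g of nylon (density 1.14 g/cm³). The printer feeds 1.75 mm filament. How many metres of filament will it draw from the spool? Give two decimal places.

14.15 m

Extruded volume: 38.8/1.14 = 34.0351 cm³ (34035.1 mm³).
Cross-section of 1.75 mm filament: π·(1.75/2)² = 2.4053 mm².
Length = 34035.1 / 2.4053 = 14150.04 mm = 14.15 m.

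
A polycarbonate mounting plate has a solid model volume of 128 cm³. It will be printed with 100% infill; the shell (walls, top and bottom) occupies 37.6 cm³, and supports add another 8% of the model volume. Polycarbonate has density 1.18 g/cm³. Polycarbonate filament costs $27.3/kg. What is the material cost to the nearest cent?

Infill region = 128 − 37.6 = 90.4 cm³.
Infill volume = 1.00 × 90.4 = 90.4 cm³.
Support: 0.08 × 128 → 10.24 cm³.
Total printed volume = 37.6 + 90.4 + 10.24, so 138.24 cm³.
Mass = 138.24 × 1.18 = 163.1232 g.
At $27.3/kg: 163.1232/1000 × 27.3 = $4.45.

$4.45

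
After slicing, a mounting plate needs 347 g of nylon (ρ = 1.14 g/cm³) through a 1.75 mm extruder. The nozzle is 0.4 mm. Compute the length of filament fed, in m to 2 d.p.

126.55 m

Extruded volume: 347/1.14 = 304.386 cm³ (304386 mm³).
A = π r² = π × 0.875² = 2.4053 mm².
Length = 304386 / 2.4053 = 126548.04 mm = 126.55 m.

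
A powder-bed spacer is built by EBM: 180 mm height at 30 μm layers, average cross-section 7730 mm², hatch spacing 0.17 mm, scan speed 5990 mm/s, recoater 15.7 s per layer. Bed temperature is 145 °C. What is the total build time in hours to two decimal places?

Layer count = ceil(180 / 0.03) = 6000.
Hatch length per layer = 7730 / 0.17 = 45470.6 mm.
Per-layer scan time = 45470.6 / 5990, so 7.5911 s.
Per-layer time = 7.5911 + 15.7 = 23.2911 s.
6000 layers × 23.2911 s/layer = 139746.6 s, i.e. 38.82 hours.

38.82 hours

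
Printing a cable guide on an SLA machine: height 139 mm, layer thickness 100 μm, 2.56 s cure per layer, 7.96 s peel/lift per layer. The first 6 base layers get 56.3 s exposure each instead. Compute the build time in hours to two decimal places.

Number of layers: 139 / 0.1 → 1390 (rounded up).
Base layers = 6 × (56.3 + 7.96) = 385.56 s.
Regular layers = 1384 × (2.56 + 7.96) = 14559.68 s.
Total = 385.56 + 14559.68 = 14945.24 s = 4.15 hours.

4.15 hours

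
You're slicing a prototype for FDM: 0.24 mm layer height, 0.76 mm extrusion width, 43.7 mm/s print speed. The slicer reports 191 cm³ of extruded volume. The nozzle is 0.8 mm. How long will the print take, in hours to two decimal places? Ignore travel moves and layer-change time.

Bead cross-section = 0.24 × 0.76 = 0.1824 mm².
Path length: 191000 mm³ / 0.1824 mm² → 1047149.1 mm.
Time extruding: 1047149.1 / 43.7 → 23962.2 s.
That's 23962.2 s → 6.66 hours.

6.66 hours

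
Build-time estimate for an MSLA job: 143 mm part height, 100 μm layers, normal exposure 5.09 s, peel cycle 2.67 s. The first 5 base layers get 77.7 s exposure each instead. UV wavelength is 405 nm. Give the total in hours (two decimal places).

3.18 hours

Layers = ⌈143/0.1⌉ = 1430.
Burn-in layers: 5 × (77.7 + 2.67) → 401.85 s.
Normal layers = 1425 × (5.09 + 2.67) = 11058 s.
Total = 401.85 + 11058 = 11459.85 s = 3.18 hours.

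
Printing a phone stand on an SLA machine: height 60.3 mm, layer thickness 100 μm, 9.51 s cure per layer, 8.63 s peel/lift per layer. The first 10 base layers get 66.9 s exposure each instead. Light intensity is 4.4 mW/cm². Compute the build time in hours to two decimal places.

3.20 hours

Layer count = ceil(60.3 / 0.1) = 603.
Burn-in layers = 10 × (66.9 + 8.63) = 755.3 s.
Normal layers = 593 × (9.51 + 8.63) = 10757.02 s.
Sum: 755.3 + 10757.02 = 11512.32 s → 3.20 hours.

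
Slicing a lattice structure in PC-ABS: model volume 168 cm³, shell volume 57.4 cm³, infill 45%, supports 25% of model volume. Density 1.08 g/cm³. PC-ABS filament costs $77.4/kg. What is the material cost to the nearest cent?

$12.47

Interior volume: 168 − 57.4 → 110.6 cm³.
Infill volume: 0.45 × 110.6 → 49.77 cm³.
Support = 0.25 × 168 = 42 cm³.
Total printed volume: 57.4 + 49.77 + 42 → 149.17 cm³.
Mass = 149.17 × 1.08, so 161.1036 g.
At $77.4/kg: 161.1036/1000 × 77.4 = $12.47.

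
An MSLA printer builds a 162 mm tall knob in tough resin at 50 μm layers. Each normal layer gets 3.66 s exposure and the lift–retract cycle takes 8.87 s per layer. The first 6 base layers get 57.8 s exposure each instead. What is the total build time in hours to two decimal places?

Number of layers: 162 / 0.05 → 3240 (rounded up).
Burn-in layers: 6 × (57.8 + 8.87) → 400.02 s.
Remaining layers = 3234 × (3.66 + 8.87) = 40522.02 s.
Total = 400.02 + 40522.02 = 40922.04 s = 11.37 hours.

11.37 hours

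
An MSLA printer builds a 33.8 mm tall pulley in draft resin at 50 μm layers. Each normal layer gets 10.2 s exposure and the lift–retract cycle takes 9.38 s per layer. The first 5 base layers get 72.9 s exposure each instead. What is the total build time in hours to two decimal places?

Layer count = ceil(33.8 / 0.05) = 676.
Burn-in layers = 5 × (72.9 + 9.38), so 411.4 s.
Remaining layers = 671 × (10.2 + 9.38) = 13138.18 s.
Total = 411.4 + 13138.18 = 13549.58 s = 3.76 hours.

3.76 hours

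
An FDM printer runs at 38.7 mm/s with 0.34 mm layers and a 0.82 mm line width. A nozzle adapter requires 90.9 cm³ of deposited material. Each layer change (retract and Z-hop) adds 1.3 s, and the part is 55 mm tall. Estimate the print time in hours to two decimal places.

2.40 hours

Extrusion cross-section = 0.34 × 0.82, so 0.2788 mm².
Path length: 90900 mm³ / 0.2788 mm² → 326040.2 mm.
Time extruding = 326040.2 / 38.7, so 8424.8 s.
Layer count = ceil(55 / 0.34) = 162.
Z-hop total = 162 × 1.3 = 210.6 s.
Total = 8424.8 + 210.6 = 8635.4 s = 2.40 hours.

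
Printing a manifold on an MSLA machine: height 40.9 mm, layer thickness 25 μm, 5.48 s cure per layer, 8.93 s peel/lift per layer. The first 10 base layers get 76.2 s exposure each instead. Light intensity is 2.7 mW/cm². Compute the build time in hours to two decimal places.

Layers = ⌈40.9/0.025⌉ = 1636.
Base layers = 10 × (76.2 + 8.93), so 851.3 s.
Remaining layers = 1626 × (5.48 + 8.93), so 23430.66 s.
Sum: 851.3 + 23430.66 = 24281.96 s → 6.74 hours.

6.74 hours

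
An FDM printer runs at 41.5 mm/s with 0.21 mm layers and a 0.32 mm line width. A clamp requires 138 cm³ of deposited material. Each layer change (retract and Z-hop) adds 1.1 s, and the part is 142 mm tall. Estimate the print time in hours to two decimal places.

13.95 hours

Line area = 0.21 × 0.32 = 0.0672 mm².
Total extruded path = 138000/0.0672 = 2053571.4 mm.
Extrusion time = 2053571.4 / 41.5, so 49483.6 s.
Layer count = ceil(142 / 0.21) = 677.
Z-hop total = 677 × 1.1 = 744.7 s.
Altogether 49483.6 + 744.7 = 50228.3 s, i.e. 13.95 hours.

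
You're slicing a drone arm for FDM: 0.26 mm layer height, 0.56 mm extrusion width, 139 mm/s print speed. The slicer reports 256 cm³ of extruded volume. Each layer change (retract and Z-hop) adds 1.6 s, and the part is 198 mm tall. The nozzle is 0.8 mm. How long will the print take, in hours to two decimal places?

Bead cross-section: 0.26 × 0.56 → 0.1456 mm².
Toolpath length = 256 cm³ / 0.1456 mm² = 256000 / 0.1456 = 1758241.8 mm.
Print-move time = 1758241.8 / 139, so 12649.2 s.
Layer count = ceil(198 / 0.26) = 762.
Layer-change overhead: 762 × 1.6 → 1219.2 s.
Total = 12649.2 + 1219.2 = 13868.4 s = 3.85 hours.

3.85 hours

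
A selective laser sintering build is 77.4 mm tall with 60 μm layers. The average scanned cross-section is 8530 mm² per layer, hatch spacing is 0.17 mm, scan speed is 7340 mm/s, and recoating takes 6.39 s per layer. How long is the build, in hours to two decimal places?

4.74 hours

Layer count = ceil(77.4 / 0.06) = 1290.
Per-layer scan distance = 8530 / 0.17 = 50176.5 mm.
Scan time per layer = 50176.5 / 7340 = 6.836 s.
Layer cycle = 6.836 + 6.39 = 13.226 s.
Total: 1290 × 13.226 s = 17061.54 s → 4.74 hours.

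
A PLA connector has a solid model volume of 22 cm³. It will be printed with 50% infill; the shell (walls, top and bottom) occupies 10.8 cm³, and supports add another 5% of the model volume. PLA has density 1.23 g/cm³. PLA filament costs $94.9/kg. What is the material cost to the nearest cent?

Volume inside the shell = 22 − 10.8 = 11.2 cm³.
Deposited infill = 0.50 × 11.2 = 5.6 cm³.
Support = 0.05 × 22, so 1.1 cm³.
Deposited volume = 10.8 + 5.6 + 1.1 = 17.5 cm³.
Mass: 17.5 × 1.23 → 21.525 g.
Cost = 21.525 g / 1000 × $94.9/kg = $2.04.

$2.04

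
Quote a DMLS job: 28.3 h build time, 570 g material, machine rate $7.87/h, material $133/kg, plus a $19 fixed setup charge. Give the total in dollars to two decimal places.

Machine-time cost = 7.87 × 28.3 = $222.721.
Material charge: 133 × 570/1000 → $75.81.
Total = 222.721 + 75.81 + 19 = 317.531 ≈ $317.53.

$317.53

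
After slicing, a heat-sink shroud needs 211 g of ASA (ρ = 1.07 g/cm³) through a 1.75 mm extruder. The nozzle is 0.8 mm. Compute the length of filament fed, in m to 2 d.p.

Extruded volume: 211/1.07 = 197.1963 cm³ (197196.3 mm³).
A = π r² = π × 0.875² = 2.4053 mm².
L = V/A = 197196.3/2.4053 = 81984.08 mm → 81.98 m.

81.98 m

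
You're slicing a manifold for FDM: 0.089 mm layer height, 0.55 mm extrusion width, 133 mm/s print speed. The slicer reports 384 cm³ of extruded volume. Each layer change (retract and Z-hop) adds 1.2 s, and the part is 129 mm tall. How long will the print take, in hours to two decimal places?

16.87 hours

Line area = 0.089 × 0.55, so 0.04895 mm².
Total extruded path = 384000/0.04895 = 7844739.5 mm.
Extrusion time = 7844739.5 / 133, so 58983 s.
Layer count = ceil(129 / 0.089) = 1450.
Z-hop total = 1450 × 1.2, so 1740 s.
Total = 58983 + 1740 = 60723 s = 16.87 hours.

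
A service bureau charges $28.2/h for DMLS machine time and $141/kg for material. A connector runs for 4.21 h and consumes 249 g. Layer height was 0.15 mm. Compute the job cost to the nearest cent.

Machine-time cost: 28.2 × 4.21 → $118.722.
Material charge = 141 × 249/1000 = $35.109.
Job cost: 118.722 + 35.109 = 153.831 ≈ $153.83.

$153.83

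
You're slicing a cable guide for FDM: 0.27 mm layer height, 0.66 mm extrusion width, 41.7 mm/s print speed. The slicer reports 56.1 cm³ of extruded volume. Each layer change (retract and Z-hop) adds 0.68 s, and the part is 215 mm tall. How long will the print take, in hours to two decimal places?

Extrusion cross-section = 0.27 × 0.66, so 0.1782 mm².
Total extruded path = 56100/0.1782 = 314814.8 mm.
Time extruding = 314814.8 / 41.7 = 7549.5 s.
Number of layers: 215 / 0.27 → 797 (rounded up).
Non-print overhead: 797 × 0.68 → 541.96 s.
Total = 7549.5 + 541.96 = 8091.46 s = 2.25 hours.

2.25 hours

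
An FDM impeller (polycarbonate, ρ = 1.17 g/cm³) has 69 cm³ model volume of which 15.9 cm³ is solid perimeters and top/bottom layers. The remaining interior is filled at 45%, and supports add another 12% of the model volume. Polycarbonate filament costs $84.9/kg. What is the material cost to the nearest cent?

$4.78

Volume inside the shell = 69 − 15.9, so 53.1 cm³.
Infill deposited: 0.45 × 53.1 → 23.895 cm³.
Support = 0.12 × 69, so 8.28 cm³.
Deposited volume = 15.9 + 23.895 + 8.28 = 48.075 cm³.
Mass = 48.075 × 1.17 = 56.24775 g.
Cost = 56.24775 g / 1000 × $84.9/kg = $4.78.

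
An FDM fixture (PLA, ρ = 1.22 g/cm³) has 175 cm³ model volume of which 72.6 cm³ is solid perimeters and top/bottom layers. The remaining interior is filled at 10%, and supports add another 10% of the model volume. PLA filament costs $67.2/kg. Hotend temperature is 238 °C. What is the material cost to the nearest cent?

$8.23

Volume inside the shell = 175 − 72.6, so 102.4 cm³.
Infill volume = 0.10 × 102.4, so 10.24 cm³.
Support = 0.10 × 175, so 17.5 cm³.
Total printed volume = 72.6 + 10.24 + 17.5, so 100.34 cm³.
Mass = 100.34 × 1.22, so 122.4148 g.
At $67.2/kg: 122.4148/1000 × 67.2 = $8.23.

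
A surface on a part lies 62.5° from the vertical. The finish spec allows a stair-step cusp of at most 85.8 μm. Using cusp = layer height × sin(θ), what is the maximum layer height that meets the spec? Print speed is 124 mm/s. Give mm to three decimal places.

0.097 mm

sin(62.5°) = 0.8870; t_max = 0.0858/0.8870 = 0.097 mm.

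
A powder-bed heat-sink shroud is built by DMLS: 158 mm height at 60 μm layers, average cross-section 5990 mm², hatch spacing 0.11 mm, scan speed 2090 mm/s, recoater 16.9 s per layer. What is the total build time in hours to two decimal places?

31.43 hours

Layers = ⌈158/0.06⌉ = 2634.
Hatch length per layer = 5990 / 0.11, so 54454.5 mm.
Per-layer scan time = 54454.5 / 2090, so 26.0548 s.
Per-layer time: 26.0548 + 16.9 → 42.9548 s.
Total: 2634 × 42.9548 s = 113142.9432 s → 31.43 hours.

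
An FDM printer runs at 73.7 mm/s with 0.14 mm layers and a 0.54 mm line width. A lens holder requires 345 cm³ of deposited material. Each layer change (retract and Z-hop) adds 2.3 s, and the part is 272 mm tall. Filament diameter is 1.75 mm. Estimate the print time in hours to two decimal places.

18.44 hours

Extrusion cross-section = 0.14 × 0.54, so 0.0756 mm².
Path length: 345000 mm³ / 0.0756 mm² → 4563492.1 mm.
Time extruding = 4563492.1 / 73.7 = 61919.8 s.
Number of layers: 272 / 0.14 → 1943 (rounded up).
Non-print overhead = 1943 × 2.3, so 4468.9 s.
Total = 61919.8 + 4468.9 = 66388.7 s = 18.44 hours.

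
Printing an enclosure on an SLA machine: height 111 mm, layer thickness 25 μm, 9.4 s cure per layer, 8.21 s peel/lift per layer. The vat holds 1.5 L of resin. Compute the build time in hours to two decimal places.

Layer count = ceil(111 / 0.025) = 4440.
Cycle time: 9.4 + 8.21 → 17.61 s.
Build time: 4440 × 17.61 s = 78188.4 s, i.e. 21.72 hours.

21.72 hours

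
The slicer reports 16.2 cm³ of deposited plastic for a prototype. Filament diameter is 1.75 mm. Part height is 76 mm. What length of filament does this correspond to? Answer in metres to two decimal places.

6.74 m

A = π r² = π × 0.875² = 2.4053 mm².
L = 16200 mm³ / 2.4053 mm² = 6735.13 mm, i.e. 6.74 m.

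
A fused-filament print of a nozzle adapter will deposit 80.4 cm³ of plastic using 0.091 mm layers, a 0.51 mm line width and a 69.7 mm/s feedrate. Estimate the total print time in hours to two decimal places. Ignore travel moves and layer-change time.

Extrusion cross-section: 0.091 × 0.51 → 0.04641 mm².
Path length: 80400 mm³ / 0.04641 mm² → 1732385.3 mm.
Print-move time = 1732385.3 / 69.7 = 24854.9 s.
In the requested units: 24854.9 s = 6.90 hours.

6.90 hours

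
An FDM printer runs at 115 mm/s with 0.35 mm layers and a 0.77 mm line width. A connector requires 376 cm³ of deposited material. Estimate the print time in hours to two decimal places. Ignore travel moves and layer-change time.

Extrusion cross-section = 0.35 × 0.77, so 0.2695 mm².
Path length: 376000 mm³ / 0.2695 mm² → 1395176.3 mm.
Extrusion time = 1395176.3 / 115 = 12132 s.
12132 s = 3.37 hours.

3.37 hours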